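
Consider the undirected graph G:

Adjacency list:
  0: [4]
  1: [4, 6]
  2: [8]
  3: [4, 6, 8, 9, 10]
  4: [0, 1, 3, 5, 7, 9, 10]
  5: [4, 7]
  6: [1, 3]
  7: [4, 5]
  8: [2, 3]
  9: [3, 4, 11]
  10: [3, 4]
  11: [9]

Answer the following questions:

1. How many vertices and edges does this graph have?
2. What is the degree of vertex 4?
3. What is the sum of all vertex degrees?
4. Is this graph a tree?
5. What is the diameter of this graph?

Count: 12 vertices, 15 edges.
Vertex 4 has neighbors [0, 1, 3, 5, 7, 9, 10], degree = 7.
Handshaking lemma: 2 * 15 = 30.
A tree on 12 vertices has 11 edges. This graph has 15 edges (4 extra). Not a tree.
Diameter (longest shortest path) = 4.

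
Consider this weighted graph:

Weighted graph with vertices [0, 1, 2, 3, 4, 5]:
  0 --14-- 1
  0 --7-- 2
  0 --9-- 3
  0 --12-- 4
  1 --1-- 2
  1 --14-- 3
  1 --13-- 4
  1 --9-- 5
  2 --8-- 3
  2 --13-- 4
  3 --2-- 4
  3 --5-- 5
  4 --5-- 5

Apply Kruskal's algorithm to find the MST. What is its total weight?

Applying Kruskal's algorithm (sort edges by weight, add if no cycle):
  Add (1,2) w=1
  Add (3,4) w=2
  Add (3,5) w=5
  Skip (4,5) w=5 (creates cycle)
  Add (0,2) w=7
  Add (2,3) w=8
  Skip (0,3) w=9 (creates cycle)
  Skip (1,5) w=9 (creates cycle)
  Skip (0,4) w=12 (creates cycle)
  Skip (1,4) w=13 (creates cycle)
  Skip (2,4) w=13 (creates cycle)
  Skip (0,1) w=14 (creates cycle)
  Skip (1,3) w=14 (creates cycle)
MST weight = 23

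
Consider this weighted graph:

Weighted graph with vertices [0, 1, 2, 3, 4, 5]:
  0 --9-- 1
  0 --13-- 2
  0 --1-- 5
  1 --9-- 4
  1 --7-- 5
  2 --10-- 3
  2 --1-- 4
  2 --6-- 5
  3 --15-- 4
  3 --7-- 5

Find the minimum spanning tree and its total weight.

Applying Kruskal's algorithm (sort edges by weight, add if no cycle):
  Add (0,5) w=1
  Add (2,4) w=1
  Add (2,5) w=6
  Add (1,5) w=7
  Add (3,5) w=7
  Skip (0,1) w=9 (creates cycle)
  Skip (1,4) w=9 (creates cycle)
  Skip (2,3) w=10 (creates cycle)
  Skip (0,2) w=13 (creates cycle)
  Skip (3,4) w=15 (creates cycle)
MST weight = 22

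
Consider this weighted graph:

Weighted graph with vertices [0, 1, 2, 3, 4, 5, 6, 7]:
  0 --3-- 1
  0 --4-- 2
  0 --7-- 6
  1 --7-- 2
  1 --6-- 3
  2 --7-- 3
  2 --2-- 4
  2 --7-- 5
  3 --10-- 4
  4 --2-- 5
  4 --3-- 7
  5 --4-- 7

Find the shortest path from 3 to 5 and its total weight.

Using Dijkstra's algorithm from vertex 3:
Shortest path: 3 -> 2 -> 4 -> 5
Total weight: 7 + 2 + 2 = 11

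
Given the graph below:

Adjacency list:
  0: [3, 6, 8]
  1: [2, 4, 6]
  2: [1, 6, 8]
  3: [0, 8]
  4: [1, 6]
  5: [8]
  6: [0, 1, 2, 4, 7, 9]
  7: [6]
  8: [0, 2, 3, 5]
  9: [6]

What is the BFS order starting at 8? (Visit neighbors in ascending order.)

BFS from vertex 8 (neighbors processed in ascending order):
Visit order: 8, 0, 2, 3, 5, 6, 1, 4, 7, 9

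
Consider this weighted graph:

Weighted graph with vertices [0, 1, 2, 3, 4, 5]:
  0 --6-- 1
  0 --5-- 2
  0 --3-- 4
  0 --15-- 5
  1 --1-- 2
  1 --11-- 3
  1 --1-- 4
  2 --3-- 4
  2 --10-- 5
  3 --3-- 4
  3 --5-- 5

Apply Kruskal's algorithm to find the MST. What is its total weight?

Applying Kruskal's algorithm (sort edges by weight, add if no cycle):
  Add (1,4) w=1
  Add (1,2) w=1
  Add (0,4) w=3
  Skip (2,4) w=3 (creates cycle)
  Add (3,4) w=3
  Skip (0,2) w=5 (creates cycle)
  Add (3,5) w=5
  Skip (0,1) w=6 (creates cycle)
  Skip (2,5) w=10 (creates cycle)
  Skip (1,3) w=11 (creates cycle)
  Skip (0,5) w=15 (creates cycle)
MST weight = 13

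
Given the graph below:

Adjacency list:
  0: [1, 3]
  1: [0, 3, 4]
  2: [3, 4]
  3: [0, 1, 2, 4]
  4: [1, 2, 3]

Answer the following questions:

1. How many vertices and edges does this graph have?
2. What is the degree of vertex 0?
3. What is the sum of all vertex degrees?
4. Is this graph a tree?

Count: 5 vertices, 7 edges.
Vertex 0 has neighbors [1, 3], degree = 2.
Handshaking lemma: 2 * 7 = 14.
A tree on 5 vertices has 4 edges. This graph has 7 edges (3 extra). Not a tree.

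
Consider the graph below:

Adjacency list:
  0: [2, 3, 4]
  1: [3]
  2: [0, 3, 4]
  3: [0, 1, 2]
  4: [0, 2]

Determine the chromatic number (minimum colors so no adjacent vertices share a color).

The graph has a maximum clique of size 3 (lower bound on chromatic number).
A valid 3-coloring: {0: 0, 1: 0, 2: 1, 3: 2, 4: 2}.
Chromatic number = 3.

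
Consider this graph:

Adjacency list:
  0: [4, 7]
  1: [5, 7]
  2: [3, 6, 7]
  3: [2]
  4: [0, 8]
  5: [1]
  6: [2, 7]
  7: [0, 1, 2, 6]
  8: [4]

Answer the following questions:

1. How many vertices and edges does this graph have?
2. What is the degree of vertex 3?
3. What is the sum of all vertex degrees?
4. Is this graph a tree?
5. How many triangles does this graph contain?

Count: 9 vertices, 9 edges.
Vertex 3 has neighbors [2], degree = 1.
Handshaking lemma: 2 * 9 = 18.
A tree on 9 vertices has 8 edges. This graph has 9 edges (1 extra). Not a tree.
Number of triangles = 1.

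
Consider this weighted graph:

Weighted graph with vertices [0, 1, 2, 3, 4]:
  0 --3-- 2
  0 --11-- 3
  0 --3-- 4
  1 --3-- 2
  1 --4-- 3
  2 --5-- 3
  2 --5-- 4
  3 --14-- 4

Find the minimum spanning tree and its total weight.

Applying Kruskal's algorithm (sort edges by weight, add if no cycle):
  Add (0,4) w=3
  Add (0,2) w=3
  Add (1,2) w=3
  Add (1,3) w=4
  Skip (2,3) w=5 (creates cycle)
  Skip (2,4) w=5 (creates cycle)
  Skip (0,3) w=11 (creates cycle)
  Skip (3,4) w=14 (creates cycle)
MST weight = 13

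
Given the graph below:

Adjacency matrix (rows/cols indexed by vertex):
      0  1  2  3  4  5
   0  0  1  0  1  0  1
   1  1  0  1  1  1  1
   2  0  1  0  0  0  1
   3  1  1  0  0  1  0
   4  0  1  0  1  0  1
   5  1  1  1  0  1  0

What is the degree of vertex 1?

Vertex 1 has neighbors [0, 2, 3, 4, 5], so deg(1) = 5.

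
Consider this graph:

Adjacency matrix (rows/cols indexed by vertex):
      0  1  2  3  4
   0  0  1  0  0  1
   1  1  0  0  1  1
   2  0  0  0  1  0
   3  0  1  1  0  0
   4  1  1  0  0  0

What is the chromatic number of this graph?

The graph has a maximum clique of size 3 (lower bound on chromatic number).
A valid 3-coloring: {0: 1, 1: 0, 2: 0, 3: 1, 4: 2}.
Chromatic number = 3.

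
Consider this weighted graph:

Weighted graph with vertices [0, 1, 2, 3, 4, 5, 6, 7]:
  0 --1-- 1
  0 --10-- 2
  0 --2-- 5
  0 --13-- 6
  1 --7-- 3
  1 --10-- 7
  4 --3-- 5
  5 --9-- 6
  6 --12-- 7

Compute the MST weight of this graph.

Applying Kruskal's algorithm (sort edges by weight, add if no cycle):
  Add (0,1) w=1
  Add (0,5) w=2
  Add (4,5) w=3
  Add (1,3) w=7
  Add (5,6) w=9
  Add (0,2) w=10
  Add (1,7) w=10
  Skip (6,7) w=12 (creates cycle)
  Skip (0,6) w=13 (creates cycle)
MST weight = 42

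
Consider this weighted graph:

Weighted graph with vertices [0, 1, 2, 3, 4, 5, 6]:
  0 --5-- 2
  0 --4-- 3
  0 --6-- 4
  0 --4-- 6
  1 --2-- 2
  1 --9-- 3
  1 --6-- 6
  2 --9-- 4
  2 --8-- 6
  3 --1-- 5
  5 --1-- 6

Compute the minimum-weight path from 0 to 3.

Using Dijkstra's algorithm from vertex 0:
Shortest path: 0 -> 3
Total weight: 4 = 4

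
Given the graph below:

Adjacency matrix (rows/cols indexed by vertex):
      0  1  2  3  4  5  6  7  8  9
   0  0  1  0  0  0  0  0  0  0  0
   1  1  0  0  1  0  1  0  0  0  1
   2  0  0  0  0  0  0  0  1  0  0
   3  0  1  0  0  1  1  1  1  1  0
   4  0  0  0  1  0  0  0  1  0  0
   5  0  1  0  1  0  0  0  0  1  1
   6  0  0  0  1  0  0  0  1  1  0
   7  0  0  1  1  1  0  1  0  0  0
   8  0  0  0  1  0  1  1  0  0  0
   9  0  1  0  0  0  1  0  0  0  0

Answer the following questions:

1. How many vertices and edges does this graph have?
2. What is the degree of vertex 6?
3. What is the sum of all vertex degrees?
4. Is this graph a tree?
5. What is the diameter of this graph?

Count: 10 vertices, 15 edges.
Vertex 6 has neighbors [3, 7, 8], degree = 3.
Handshaking lemma: 2 * 15 = 30.
A tree on 10 vertices has 9 edges. This graph has 15 edges (6 extra). Not a tree.
Diameter (longest shortest path) = 4.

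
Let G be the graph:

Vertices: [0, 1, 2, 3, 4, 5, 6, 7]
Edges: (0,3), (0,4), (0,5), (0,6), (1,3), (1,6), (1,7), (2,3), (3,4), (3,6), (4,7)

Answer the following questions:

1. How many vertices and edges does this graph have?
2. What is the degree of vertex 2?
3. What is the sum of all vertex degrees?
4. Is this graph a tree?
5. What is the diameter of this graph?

Count: 8 vertices, 11 edges.
Vertex 2 has neighbors [3], degree = 1.
Handshaking lemma: 2 * 11 = 22.
A tree on 8 vertices has 7 edges. This graph has 11 edges (4 extra). Not a tree.
Diameter (longest shortest path) = 3.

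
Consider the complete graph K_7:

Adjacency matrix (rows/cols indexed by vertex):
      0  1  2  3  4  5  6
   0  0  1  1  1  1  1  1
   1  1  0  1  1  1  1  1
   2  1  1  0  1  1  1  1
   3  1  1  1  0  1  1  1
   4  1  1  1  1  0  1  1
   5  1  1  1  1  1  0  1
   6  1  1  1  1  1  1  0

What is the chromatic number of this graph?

In K_7, every vertex is adjacent to every other vertex.
Each vertex needs a unique color.
Chromatic number = 7.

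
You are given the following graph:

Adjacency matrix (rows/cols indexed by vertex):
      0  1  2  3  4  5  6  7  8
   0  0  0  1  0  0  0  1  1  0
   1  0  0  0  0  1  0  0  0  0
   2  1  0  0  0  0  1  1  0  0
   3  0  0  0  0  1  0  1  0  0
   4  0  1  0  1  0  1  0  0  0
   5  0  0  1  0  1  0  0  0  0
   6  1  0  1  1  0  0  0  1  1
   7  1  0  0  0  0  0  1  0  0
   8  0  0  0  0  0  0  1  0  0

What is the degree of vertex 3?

Vertex 3 has neighbors [4, 6], so deg(3) = 2.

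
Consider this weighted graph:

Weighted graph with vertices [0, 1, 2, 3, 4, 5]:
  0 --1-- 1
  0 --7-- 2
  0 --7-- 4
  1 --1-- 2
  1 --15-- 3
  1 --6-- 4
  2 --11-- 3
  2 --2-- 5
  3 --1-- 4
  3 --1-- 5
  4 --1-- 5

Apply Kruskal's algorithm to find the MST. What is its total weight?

Applying Kruskal's algorithm (sort edges by weight, add if no cycle):
  Add (0,1) w=1
  Add (1,2) w=1
  Add (3,5) w=1
  Add (3,4) w=1
  Skip (4,5) w=1 (creates cycle)
  Add (2,5) w=2
  Skip (1,4) w=6 (creates cycle)
  Skip (0,4) w=7 (creates cycle)
  Skip (0,2) w=7 (creates cycle)
  Skip (2,3) w=11 (creates cycle)
  Skip (1,3) w=15 (creates cycle)
MST weight = 6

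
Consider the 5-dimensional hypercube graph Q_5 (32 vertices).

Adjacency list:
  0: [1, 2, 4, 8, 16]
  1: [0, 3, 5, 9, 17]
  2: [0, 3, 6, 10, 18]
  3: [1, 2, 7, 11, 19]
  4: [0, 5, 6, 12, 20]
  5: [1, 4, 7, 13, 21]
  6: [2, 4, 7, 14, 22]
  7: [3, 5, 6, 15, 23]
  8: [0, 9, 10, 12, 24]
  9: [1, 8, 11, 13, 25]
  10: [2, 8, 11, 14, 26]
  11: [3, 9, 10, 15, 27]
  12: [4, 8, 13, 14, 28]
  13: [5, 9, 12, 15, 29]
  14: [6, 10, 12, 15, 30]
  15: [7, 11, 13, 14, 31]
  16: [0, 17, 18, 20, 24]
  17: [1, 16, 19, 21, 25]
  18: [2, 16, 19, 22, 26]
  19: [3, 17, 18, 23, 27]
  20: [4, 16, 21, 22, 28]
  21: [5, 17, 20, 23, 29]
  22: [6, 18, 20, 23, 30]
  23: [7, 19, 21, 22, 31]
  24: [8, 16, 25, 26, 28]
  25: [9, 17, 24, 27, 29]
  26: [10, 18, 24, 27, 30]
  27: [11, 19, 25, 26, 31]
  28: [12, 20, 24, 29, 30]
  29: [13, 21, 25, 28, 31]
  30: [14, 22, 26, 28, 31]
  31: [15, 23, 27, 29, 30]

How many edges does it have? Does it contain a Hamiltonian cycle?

Q_5 has 32 * 5 / 2 = 80 edges.
Q_5 (d >= 2) always has a Hamiltonian cycle: a 5-bit cyclic Gray code visits every vertex exactly once and returns to the start.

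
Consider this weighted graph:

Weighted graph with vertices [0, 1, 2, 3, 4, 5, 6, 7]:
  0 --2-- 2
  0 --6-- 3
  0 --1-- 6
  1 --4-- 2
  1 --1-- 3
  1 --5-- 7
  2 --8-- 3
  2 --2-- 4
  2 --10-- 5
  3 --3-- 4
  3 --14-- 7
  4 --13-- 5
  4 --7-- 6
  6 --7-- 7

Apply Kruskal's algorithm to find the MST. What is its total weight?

Applying Kruskal's algorithm (sort edges by weight, add if no cycle):
  Add (0,6) w=1
  Add (1,3) w=1
  Add (0,2) w=2
  Add (2,4) w=2
  Add (3,4) w=3
  Skip (1,2) w=4 (creates cycle)
  Add (1,7) w=5
  Skip (0,3) w=6 (creates cycle)
  Skip (4,6) w=7 (creates cycle)
  Skip (6,7) w=7 (creates cycle)
  Skip (2,3) w=8 (creates cycle)
  Add (2,5) w=10
  Skip (4,5) w=13 (creates cycle)
  Skip (3,7) w=14 (creates cycle)
MST weight = 24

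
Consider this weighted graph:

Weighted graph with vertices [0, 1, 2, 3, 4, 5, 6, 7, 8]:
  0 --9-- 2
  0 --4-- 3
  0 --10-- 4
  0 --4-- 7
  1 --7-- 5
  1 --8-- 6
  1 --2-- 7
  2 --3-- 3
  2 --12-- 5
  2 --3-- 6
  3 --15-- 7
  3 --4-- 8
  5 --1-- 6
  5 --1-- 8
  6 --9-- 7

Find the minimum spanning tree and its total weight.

Applying Kruskal's algorithm (sort edges by weight, add if no cycle):
  Add (5,8) w=1
  Add (5,6) w=1
  Add (1,7) w=2
  Add (2,3) w=3
  Add (2,6) w=3
  Add (0,7) w=4
  Add (0,3) w=4
  Skip (3,8) w=4 (creates cycle)
  Skip (1,5) w=7 (creates cycle)
  Skip (1,6) w=8 (creates cycle)
  Skip (0,2) w=9 (creates cycle)
  Skip (6,7) w=9 (creates cycle)
  Add (0,4) w=10
  Skip (2,5) w=12 (creates cycle)
  Skip (3,7) w=15 (creates cycle)
MST weight = 28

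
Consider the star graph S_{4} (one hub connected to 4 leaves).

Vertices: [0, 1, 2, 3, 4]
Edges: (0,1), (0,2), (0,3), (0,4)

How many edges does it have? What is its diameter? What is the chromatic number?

Star graph S_{4}: the hub connects to all 4 leaves.
Edges = 4.
Diameter = 2 (any leaf to hub is 1, leaf to leaf through hub is 2).
Star graphs are bipartite (hub vs leaves), so chromatic number = 2.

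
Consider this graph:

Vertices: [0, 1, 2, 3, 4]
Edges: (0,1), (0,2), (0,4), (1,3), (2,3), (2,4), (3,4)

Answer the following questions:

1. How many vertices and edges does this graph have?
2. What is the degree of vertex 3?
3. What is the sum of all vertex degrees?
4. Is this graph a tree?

Count: 5 vertices, 7 edges.
Vertex 3 has neighbors [1, 2, 4], degree = 3.
Handshaking lemma: 2 * 7 = 14.
A tree on 5 vertices has 4 edges. This graph has 7 edges (3 extra). Not a tree.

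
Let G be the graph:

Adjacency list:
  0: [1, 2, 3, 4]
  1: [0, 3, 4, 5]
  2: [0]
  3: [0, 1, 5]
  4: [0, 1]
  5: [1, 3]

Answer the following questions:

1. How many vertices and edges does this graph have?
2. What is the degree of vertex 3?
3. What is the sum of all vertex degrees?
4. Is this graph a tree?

Count: 6 vertices, 8 edges.
Vertex 3 has neighbors [0, 1, 5], degree = 3.
Handshaking lemma: 2 * 8 = 16.
A tree on 6 vertices has 5 edges. This graph has 8 edges (3 extra). Not a tree.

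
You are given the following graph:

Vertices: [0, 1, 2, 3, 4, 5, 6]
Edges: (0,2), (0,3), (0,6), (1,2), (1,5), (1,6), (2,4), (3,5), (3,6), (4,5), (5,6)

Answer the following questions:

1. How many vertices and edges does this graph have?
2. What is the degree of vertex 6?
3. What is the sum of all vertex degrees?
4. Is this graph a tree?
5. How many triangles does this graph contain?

Count: 7 vertices, 11 edges.
Vertex 6 has neighbors [0, 1, 3, 5], degree = 4.
Handshaking lemma: 2 * 11 = 22.
A tree on 7 vertices has 6 edges. This graph has 11 edges (5 extra). Not a tree.
Number of triangles = 3.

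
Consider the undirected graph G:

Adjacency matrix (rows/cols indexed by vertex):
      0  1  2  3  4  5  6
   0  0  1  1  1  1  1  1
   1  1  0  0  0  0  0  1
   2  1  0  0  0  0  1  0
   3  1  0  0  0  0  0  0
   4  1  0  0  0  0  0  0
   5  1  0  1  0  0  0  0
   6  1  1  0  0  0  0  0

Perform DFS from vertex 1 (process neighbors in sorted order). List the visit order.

DFS from vertex 1 (neighbors processed in ascending order):
Visit order: 1, 0, 2, 5, 3, 4, 6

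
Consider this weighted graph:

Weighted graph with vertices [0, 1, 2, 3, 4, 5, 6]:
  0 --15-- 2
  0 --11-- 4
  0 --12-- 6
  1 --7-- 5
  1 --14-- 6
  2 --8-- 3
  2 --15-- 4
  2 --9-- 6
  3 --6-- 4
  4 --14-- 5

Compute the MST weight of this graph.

Applying Kruskal's algorithm (sort edges by weight, add if no cycle):
  Add (3,4) w=6
  Add (1,5) w=7
  Add (2,3) w=8
  Add (2,6) w=9
  Add (0,4) w=11
  Skip (0,6) w=12 (creates cycle)
  Add (1,6) w=14
  Skip (4,5) w=14 (creates cycle)
  Skip (0,2) w=15 (creates cycle)
  Skip (2,4) w=15 (creates cycle)
MST weight = 55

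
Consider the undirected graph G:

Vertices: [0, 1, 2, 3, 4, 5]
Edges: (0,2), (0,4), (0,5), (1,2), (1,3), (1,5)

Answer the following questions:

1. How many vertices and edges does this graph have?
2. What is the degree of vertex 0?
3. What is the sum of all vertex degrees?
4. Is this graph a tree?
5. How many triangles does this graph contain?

Count: 6 vertices, 6 edges.
Vertex 0 has neighbors [2, 4, 5], degree = 3.
Handshaking lemma: 2 * 6 = 12.
A tree on 6 vertices has 5 edges. This graph has 6 edges (1 extra). Not a tree.
Number of triangles = 0.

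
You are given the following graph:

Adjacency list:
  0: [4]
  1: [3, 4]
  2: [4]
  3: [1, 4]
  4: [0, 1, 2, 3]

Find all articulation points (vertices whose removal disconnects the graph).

An articulation point is a vertex whose removal disconnects the graph.
Articulation points: [4]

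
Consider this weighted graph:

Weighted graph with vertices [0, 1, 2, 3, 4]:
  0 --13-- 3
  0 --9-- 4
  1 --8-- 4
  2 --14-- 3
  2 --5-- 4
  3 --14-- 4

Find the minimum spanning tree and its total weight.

Applying Kruskal's algorithm (sort edges by weight, add if no cycle):
  Add (2,4) w=5
  Add (1,4) w=8
  Add (0,4) w=9
  Add (0,3) w=13
  Skip (2,3) w=14 (creates cycle)
  Skip (3,4) w=14 (creates cycle)
MST weight = 35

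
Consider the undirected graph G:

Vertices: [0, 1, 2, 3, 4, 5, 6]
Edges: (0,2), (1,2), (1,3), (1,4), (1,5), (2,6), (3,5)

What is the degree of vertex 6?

Vertex 6 has neighbors [2], so deg(6) = 1.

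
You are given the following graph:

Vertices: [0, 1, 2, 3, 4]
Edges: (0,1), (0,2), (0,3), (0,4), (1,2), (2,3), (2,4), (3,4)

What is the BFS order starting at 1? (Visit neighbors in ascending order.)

BFS from vertex 1 (neighbors processed in ascending order):
Visit order: 1, 0, 2, 3, 4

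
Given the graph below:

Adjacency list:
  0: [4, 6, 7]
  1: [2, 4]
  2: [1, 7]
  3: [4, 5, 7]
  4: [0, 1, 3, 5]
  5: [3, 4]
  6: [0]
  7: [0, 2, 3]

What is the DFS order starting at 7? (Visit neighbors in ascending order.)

DFS from vertex 7 (neighbors processed in ascending order):
Visit order: 7, 0, 4, 1, 2, 3, 5, 6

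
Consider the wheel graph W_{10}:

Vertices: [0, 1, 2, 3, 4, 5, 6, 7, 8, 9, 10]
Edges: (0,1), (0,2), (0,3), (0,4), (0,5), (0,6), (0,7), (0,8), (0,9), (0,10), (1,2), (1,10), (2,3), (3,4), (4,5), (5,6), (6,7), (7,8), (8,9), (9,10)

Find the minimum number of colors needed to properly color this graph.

W_{10} = C_{10} plus a hub adjacent to every cycle vertex.
The outer cycle needs 2 colors (even cycle); the hub is adjacent to all of them so needs a fresh color.
Chromatic number = 2 + 1 = 3.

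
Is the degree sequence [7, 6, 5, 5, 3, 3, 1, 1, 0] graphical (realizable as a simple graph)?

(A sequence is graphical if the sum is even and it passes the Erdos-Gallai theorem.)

Sum of degrees = 31. Sum is odd, so the sequence is NOT graphical.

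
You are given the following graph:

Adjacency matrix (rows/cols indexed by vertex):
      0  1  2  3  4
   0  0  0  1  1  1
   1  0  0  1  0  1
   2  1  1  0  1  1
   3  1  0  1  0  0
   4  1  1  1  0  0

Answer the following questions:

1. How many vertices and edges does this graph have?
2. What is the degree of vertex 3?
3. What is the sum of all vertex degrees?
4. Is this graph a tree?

Count: 5 vertices, 7 edges.
Vertex 3 has neighbors [0, 2], degree = 2.
Handshaking lemma: 2 * 7 = 14.
A tree on 5 vertices has 4 edges. This graph has 7 edges (3 extra). Not a tree.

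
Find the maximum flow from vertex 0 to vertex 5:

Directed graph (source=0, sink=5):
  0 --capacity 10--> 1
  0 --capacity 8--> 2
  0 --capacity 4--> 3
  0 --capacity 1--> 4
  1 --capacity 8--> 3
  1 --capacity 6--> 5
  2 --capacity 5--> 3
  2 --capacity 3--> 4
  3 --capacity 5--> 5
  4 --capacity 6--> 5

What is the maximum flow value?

Computing max flow:
  Flow on (0->1): 10/10
  Flow on (0->2): 3/8
  Flow on (0->3): 1/4
  Flow on (0->4): 1/1
  Flow on (1->3): 4/8
  Flow on (1->5): 6/6
  Flow on (2->4): 3/3
  Flow on (3->5): 5/5
  Flow on (4->5): 4/6
Maximum flow = 15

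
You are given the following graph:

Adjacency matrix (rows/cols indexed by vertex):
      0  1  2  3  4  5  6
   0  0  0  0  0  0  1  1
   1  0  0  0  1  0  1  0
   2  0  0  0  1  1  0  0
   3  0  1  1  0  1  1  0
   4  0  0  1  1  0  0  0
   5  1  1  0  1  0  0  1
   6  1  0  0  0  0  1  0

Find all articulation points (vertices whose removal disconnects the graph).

An articulation point is a vertex whose removal disconnects the graph.
Articulation points: [3, 5]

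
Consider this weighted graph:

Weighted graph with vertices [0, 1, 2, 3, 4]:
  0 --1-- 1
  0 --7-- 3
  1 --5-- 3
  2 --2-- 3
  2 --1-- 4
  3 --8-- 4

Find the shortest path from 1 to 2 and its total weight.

Using Dijkstra's algorithm from vertex 1:
Shortest path: 1 -> 3 -> 2
Total weight: 5 + 2 = 7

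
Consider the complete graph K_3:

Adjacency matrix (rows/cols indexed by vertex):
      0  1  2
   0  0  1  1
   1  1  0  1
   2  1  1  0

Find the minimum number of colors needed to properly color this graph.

In K_3, every vertex is adjacent to every other vertex.
Each vertex needs a unique color.
Chromatic number = 3.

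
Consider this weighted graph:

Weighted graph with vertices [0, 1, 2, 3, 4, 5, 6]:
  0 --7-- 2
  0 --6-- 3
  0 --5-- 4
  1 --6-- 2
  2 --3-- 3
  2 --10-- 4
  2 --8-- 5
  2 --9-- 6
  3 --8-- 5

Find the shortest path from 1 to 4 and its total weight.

Using Dijkstra's algorithm from vertex 1:
Shortest path: 1 -> 2 -> 4
Total weight: 6 + 10 = 16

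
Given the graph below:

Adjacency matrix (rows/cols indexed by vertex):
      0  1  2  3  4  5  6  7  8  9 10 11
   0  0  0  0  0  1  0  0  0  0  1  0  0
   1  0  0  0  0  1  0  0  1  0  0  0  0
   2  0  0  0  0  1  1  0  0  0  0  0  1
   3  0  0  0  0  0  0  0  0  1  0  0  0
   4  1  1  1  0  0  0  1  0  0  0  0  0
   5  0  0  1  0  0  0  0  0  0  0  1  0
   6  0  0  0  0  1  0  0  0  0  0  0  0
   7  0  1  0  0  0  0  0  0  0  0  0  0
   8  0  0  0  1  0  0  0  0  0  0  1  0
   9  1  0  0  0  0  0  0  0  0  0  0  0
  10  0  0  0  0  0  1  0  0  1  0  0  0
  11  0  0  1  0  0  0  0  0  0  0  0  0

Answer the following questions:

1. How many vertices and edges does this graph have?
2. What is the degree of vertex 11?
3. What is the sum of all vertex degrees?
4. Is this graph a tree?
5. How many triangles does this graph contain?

Count: 12 vertices, 11 edges.
Vertex 11 has neighbors [2], degree = 1.
Handshaking lemma: 2 * 11 = 22.
A graph is a tree iff it is connected and has exactly n-1 edges. This graph is connected (all 12 vertices in one component) and has 12-1 = 11 edges. It is a tree.
Number of triangles = 0.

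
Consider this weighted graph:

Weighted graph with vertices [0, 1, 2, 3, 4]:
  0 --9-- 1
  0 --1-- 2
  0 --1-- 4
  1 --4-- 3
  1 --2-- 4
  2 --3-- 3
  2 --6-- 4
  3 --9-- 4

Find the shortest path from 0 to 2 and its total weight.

Using Dijkstra's algorithm from vertex 0:
Shortest path: 0 -> 2
Total weight: 1 = 1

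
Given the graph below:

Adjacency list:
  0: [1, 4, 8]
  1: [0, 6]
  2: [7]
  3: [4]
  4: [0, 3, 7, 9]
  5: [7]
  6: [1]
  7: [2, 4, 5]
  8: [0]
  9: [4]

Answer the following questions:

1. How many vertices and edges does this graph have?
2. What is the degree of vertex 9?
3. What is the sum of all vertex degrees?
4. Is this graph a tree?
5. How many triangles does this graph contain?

Count: 10 vertices, 9 edges.
Vertex 9 has neighbors [4], degree = 1.
Handshaking lemma: 2 * 9 = 18.
A graph is a tree iff it is connected and has exactly n-1 edges. This graph is connected (all 10 vertices in one component) and has 10-1 = 9 edges. It is a tree.
Number of triangles = 0.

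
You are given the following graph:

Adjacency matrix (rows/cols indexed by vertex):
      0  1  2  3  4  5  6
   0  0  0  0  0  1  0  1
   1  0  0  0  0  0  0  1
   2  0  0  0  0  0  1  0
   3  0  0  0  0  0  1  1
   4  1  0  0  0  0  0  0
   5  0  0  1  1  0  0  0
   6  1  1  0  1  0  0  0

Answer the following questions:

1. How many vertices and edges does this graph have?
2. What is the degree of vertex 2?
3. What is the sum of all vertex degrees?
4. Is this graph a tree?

Count: 7 vertices, 6 edges.
Vertex 2 has neighbors [5], degree = 1.
Handshaking lemma: 2 * 6 = 12.
A graph is a tree iff it is connected and has exactly n-1 edges. This graph is connected (all 7 vertices in one component) and has 7-1 = 6 edges. It is a tree.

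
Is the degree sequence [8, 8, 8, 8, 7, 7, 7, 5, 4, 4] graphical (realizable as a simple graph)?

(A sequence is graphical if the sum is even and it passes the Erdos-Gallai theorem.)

Sum of degrees = 66. Sum is even and passes Erdos-Gallai. The sequence IS graphical.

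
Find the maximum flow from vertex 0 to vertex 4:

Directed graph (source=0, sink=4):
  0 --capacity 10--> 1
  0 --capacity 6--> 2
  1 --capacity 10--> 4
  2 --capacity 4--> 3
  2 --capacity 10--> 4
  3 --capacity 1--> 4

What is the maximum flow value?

Computing max flow:
  Flow on (0->1): 10/10
  Flow on (0->2): 6/6
  Flow on (1->4): 10/10
  Flow on (2->4): 6/10
Maximum flow = 16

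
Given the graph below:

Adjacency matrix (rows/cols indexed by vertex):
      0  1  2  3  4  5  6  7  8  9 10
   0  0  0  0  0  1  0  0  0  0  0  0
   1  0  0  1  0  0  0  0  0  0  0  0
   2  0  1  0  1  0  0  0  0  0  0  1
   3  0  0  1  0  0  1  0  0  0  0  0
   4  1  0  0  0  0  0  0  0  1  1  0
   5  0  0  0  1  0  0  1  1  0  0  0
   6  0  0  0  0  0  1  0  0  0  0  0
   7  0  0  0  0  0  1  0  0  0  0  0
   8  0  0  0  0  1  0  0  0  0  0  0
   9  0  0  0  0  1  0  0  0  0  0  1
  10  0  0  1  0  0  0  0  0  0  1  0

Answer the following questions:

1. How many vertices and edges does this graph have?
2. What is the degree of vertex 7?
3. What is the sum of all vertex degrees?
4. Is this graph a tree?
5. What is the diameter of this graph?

Count: 11 vertices, 10 edges.
Vertex 7 has neighbors [5], degree = 1.
Handshaking lemma: 2 * 10 = 20.
A graph is a tree iff it is connected and has exactly n-1 edges. This graph is connected (all 11 vertices in one component) and has 11-1 = 10 edges. It is a tree.
Diameter (longest shortest path) = 7.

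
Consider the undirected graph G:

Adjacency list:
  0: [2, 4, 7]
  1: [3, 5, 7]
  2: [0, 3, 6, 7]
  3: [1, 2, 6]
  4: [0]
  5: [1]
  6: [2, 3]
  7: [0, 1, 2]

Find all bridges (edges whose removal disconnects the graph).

A bridge is an edge whose removal increases the number of connected components.
Bridges found: (0,4), (1,5)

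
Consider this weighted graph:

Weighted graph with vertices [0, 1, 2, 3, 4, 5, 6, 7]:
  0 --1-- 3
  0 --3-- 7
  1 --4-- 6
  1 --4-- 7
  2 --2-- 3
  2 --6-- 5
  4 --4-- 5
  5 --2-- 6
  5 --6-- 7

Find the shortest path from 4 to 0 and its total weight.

Using Dijkstra's algorithm from vertex 4:
Shortest path: 4 -> 5 -> 7 -> 0
Total weight: 4 + 6 + 3 = 13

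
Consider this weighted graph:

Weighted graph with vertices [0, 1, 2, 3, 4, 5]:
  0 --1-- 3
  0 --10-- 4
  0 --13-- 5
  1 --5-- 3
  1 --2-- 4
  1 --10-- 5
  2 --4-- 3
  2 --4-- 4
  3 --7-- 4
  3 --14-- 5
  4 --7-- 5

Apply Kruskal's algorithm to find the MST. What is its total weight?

Applying Kruskal's algorithm (sort edges by weight, add if no cycle):
  Add (0,3) w=1
  Add (1,4) w=2
  Add (2,3) w=4
  Add (2,4) w=4
  Skip (1,3) w=5 (creates cycle)
  Skip (3,4) w=7 (creates cycle)
  Add (4,5) w=7
  Skip (0,4) w=10 (creates cycle)
  Skip (1,5) w=10 (creates cycle)
  Skip (0,5) w=13 (creates cycle)
  Skip (3,5) w=14 (creates cycle)
MST weight = 18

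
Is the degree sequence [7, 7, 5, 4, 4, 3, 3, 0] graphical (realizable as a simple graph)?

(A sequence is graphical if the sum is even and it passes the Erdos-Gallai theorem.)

Sum of degrees = 33. Sum is odd, so the sequence is NOT graphical.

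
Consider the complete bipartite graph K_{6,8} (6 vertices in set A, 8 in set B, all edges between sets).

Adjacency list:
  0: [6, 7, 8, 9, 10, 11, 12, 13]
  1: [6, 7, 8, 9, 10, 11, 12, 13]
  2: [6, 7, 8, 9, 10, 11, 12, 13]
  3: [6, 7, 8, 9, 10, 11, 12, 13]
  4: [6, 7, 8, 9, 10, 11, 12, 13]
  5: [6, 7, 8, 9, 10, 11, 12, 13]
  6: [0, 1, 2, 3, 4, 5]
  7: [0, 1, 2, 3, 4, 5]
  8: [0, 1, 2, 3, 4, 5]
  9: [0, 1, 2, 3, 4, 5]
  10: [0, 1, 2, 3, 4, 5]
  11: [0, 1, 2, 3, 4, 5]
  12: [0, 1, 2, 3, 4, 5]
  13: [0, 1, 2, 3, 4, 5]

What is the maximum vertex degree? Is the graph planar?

Set-A vertices have degree 8; set-B vertices have degree 6. Maximum degree = max(6,8) = 8.
K_{6,8} contains K_{3,3} as a subgraph (since both sides have >= 3 vertices); by Kuratowski's theorem it is not planar.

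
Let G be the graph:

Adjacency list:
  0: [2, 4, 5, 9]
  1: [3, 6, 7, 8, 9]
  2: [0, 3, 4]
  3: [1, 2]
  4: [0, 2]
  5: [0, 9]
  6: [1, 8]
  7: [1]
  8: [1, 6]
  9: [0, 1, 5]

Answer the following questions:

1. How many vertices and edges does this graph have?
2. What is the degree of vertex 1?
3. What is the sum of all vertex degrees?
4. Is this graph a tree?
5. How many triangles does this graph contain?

Count: 10 vertices, 13 edges.
Vertex 1 has neighbors [3, 6, 7, 8, 9], degree = 5.
Handshaking lemma: 2 * 13 = 26.
A tree on 10 vertices has 9 edges. This graph has 13 edges (4 extra). Not a tree.
Number of triangles = 3.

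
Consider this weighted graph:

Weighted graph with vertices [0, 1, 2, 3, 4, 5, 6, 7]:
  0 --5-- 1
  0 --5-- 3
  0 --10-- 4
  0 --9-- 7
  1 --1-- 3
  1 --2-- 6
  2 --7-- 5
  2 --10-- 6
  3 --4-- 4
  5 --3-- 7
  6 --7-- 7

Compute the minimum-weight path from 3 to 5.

Using Dijkstra's algorithm from vertex 3:
Shortest path: 3 -> 1 -> 6 -> 7 -> 5
Total weight: 1 + 2 + 7 + 3 = 13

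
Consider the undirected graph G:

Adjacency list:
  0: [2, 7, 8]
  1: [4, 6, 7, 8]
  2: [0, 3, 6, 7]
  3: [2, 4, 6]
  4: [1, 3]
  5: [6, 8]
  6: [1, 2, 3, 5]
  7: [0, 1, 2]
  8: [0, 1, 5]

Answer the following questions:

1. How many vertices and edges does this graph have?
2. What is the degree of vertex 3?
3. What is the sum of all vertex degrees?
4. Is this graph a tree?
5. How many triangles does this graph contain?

Count: 9 vertices, 14 edges.
Vertex 3 has neighbors [2, 4, 6], degree = 3.
Handshaking lemma: 2 * 14 = 28.
A tree on 9 vertices has 8 edges. This graph has 14 edges (6 extra). Not a tree.
Number of triangles = 2.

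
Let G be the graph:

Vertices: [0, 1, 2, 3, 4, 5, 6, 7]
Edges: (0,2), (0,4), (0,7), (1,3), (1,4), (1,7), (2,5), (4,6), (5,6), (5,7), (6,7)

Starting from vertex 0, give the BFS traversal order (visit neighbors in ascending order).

BFS from vertex 0 (neighbors processed in ascending order):
Visit order: 0, 2, 4, 7, 5, 1, 6, 3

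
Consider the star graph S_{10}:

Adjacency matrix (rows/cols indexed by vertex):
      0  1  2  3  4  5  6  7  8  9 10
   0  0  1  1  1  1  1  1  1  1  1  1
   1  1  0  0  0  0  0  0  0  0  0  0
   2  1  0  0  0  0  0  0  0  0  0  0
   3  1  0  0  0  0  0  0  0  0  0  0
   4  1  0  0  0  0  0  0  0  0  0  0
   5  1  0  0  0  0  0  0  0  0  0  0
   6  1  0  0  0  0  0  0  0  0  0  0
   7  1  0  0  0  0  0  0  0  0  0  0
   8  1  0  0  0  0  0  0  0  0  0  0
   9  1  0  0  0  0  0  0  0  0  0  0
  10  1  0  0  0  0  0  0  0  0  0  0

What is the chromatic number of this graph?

S_{10} has one hub adjacent to 10 leaves; leaves are pairwise non-adjacent.
Color the hub 0 and every leaf 1.
Chromatic number = 2.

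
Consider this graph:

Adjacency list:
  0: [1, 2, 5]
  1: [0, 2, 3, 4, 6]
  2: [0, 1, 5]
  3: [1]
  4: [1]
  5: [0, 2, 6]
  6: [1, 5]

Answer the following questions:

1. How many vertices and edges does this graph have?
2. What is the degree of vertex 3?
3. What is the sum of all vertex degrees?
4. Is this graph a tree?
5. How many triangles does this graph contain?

Count: 7 vertices, 9 edges.
Vertex 3 has neighbors [1], degree = 1.
Handshaking lemma: 2 * 9 = 18.
A tree on 7 vertices has 6 edges. This graph has 9 edges (3 extra). Not a tree.
Number of triangles = 2.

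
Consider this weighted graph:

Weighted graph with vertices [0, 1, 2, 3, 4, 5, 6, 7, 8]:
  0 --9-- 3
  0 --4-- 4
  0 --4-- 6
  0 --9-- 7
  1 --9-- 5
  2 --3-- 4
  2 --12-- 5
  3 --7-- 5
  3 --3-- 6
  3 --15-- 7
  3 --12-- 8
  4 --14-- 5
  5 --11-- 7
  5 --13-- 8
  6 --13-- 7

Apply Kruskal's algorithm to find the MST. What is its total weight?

Applying Kruskal's algorithm (sort edges by weight, add if no cycle):
  Add (2,4) w=3
  Add (3,6) w=3
  Add (0,4) w=4
  Add (0,6) w=4
  Add (3,5) w=7
  Add (0,7) w=9
  Skip (0,3) w=9 (creates cycle)
  Add (1,5) w=9
  Skip (5,7) w=11 (creates cycle)
  Skip (2,5) w=12 (creates cycle)
  Add (3,8) w=12
  Skip (5,8) w=13 (creates cycle)
  Skip (6,7) w=13 (creates cycle)
  Skip (4,5) w=14 (creates cycle)
  Skip (3,7) w=15 (creates cycle)
MST weight = 51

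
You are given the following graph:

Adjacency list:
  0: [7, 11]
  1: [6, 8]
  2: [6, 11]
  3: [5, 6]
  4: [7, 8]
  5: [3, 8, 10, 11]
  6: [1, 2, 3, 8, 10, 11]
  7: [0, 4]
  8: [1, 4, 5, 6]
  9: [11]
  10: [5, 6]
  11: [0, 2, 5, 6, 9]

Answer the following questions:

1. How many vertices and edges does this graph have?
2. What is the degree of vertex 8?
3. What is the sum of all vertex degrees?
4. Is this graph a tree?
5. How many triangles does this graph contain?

Count: 12 vertices, 17 edges.
Vertex 8 has neighbors [1, 4, 5, 6], degree = 4.
Handshaking lemma: 2 * 17 = 34.
A tree on 12 vertices has 11 edges. This graph has 17 edges (6 extra). Not a tree.
Number of triangles = 2.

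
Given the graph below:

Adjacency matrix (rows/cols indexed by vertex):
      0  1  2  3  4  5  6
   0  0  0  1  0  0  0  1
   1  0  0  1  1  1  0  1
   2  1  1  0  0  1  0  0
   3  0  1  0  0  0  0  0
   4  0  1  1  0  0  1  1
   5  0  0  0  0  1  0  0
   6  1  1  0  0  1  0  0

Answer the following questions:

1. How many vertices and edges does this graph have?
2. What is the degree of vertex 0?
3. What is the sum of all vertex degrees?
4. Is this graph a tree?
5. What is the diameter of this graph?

Count: 7 vertices, 9 edges.
Vertex 0 has neighbors [2, 6], degree = 2.
Handshaking lemma: 2 * 9 = 18.
A tree on 7 vertices has 6 edges. This graph has 9 edges (3 extra). Not a tree.
Diameter (longest shortest path) = 3.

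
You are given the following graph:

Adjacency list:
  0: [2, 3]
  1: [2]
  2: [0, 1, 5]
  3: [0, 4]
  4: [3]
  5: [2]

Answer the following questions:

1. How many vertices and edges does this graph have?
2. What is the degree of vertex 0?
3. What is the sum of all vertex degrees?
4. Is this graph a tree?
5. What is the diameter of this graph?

Count: 6 vertices, 5 edges.
Vertex 0 has neighbors [2, 3], degree = 2.
Handshaking lemma: 2 * 5 = 10.
A graph is a tree iff it is connected and has exactly n-1 edges. This graph is connected (all 6 vertices in one component) and has 6-1 = 5 edges. It is a tree.
Diameter (longest shortest path) = 4.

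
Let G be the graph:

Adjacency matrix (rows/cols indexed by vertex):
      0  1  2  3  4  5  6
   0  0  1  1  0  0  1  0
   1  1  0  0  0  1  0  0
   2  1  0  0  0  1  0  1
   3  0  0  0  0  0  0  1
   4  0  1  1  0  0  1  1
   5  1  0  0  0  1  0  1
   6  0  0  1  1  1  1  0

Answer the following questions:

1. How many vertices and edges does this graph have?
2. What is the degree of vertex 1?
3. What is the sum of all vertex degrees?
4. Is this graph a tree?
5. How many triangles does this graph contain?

Count: 7 vertices, 10 edges.
Vertex 1 has neighbors [0, 4], degree = 2.
Handshaking lemma: 2 * 10 = 20.
A tree on 7 vertices has 6 edges. This graph has 10 edges (4 extra). Not a tree.
Number of triangles = 2.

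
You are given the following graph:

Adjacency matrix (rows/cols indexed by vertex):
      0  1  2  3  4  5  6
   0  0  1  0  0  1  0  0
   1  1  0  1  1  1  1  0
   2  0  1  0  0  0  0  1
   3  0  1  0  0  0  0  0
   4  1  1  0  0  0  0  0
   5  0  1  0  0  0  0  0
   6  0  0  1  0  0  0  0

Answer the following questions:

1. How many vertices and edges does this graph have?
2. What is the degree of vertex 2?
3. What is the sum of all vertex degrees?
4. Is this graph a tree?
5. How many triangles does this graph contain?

Count: 7 vertices, 7 edges.
Vertex 2 has neighbors [1, 6], degree = 2.
Handshaking lemma: 2 * 7 = 14.
A tree on 7 vertices has 6 edges. This graph has 7 edges (1 extra). Not a tree.
Number of triangles = 1.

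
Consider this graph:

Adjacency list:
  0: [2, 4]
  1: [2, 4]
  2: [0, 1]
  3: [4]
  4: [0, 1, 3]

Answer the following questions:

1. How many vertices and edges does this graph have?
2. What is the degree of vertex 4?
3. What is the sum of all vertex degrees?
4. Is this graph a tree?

Count: 5 vertices, 5 edges.
Vertex 4 has neighbors [0, 1, 3], degree = 3.
Handshaking lemma: 2 * 5 = 10.
A tree on 5 vertices has 4 edges. This graph has 5 edges (1 extra). Not a tree.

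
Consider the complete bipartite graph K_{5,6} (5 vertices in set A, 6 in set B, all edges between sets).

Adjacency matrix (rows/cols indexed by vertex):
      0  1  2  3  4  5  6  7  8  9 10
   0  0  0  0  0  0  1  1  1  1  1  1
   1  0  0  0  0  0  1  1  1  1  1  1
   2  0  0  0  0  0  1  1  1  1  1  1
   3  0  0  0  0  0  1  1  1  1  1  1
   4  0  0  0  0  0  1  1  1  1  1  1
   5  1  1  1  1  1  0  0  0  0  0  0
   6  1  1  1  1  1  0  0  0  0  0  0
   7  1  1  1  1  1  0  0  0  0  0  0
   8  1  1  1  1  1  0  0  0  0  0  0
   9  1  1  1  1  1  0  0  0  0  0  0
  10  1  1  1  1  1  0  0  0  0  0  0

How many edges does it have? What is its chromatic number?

K_{5,6} has 5 * 6 = 30 edges.
Bipartite graphs have chromatic number 2 (color each partition differently).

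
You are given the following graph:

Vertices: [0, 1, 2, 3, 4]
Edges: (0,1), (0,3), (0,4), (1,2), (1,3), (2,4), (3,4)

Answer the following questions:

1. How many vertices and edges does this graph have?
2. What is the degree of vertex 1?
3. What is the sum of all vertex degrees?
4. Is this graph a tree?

Count: 5 vertices, 7 edges.
Vertex 1 has neighbors [0, 2, 3], degree = 3.
Handshaking lemma: 2 * 7 = 14.
A tree on 5 vertices has 4 edges. This graph has 7 edges (3 extra). Not a tree.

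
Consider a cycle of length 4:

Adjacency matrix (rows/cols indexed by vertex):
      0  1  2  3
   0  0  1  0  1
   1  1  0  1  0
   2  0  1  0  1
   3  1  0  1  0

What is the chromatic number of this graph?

This is an even cycle (C_4). Even cycles are bipartite.
Chromatic number = 2.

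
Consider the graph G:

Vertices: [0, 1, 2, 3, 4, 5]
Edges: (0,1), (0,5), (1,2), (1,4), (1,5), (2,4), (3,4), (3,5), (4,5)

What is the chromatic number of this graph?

The graph has a maximum clique of size 3 (lower bound on chromatic number).
A valid 3-coloring: {0: 1, 1: 0, 2: 2, 3: 0, 4: 1, 5: 2}.
Chromatic number = 3.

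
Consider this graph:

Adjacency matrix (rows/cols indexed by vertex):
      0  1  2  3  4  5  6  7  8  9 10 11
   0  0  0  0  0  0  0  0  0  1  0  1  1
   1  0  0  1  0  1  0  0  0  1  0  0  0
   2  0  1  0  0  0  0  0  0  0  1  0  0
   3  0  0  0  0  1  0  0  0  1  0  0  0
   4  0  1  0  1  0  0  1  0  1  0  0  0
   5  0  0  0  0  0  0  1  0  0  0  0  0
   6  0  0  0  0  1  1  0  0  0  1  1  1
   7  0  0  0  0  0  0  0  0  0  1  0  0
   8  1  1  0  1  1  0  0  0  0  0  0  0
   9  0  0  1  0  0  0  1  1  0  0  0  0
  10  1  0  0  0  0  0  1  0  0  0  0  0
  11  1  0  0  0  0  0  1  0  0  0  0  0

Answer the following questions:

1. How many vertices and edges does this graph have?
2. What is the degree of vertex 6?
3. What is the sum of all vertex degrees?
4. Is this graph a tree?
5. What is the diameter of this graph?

Count: 12 vertices, 16 edges.
Vertex 6 has neighbors [4, 5, 9, 10, 11], degree = 5.
Handshaking lemma: 2 * 16 = 32.
A tree on 12 vertices has 11 edges. This graph has 16 edges (5 extra). Not a tree.
Diameter (longest shortest path) = 4.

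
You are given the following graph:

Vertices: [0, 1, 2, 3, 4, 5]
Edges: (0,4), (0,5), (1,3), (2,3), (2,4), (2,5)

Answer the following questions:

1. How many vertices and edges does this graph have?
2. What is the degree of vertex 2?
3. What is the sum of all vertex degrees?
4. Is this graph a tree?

Count: 6 vertices, 6 edges.
Vertex 2 has neighbors [3, 4, 5], degree = 3.
Handshaking lemma: 2 * 6 = 12.
A tree on 6 vertices has 5 edges. This graph has 6 edges (1 extra). Not a tree.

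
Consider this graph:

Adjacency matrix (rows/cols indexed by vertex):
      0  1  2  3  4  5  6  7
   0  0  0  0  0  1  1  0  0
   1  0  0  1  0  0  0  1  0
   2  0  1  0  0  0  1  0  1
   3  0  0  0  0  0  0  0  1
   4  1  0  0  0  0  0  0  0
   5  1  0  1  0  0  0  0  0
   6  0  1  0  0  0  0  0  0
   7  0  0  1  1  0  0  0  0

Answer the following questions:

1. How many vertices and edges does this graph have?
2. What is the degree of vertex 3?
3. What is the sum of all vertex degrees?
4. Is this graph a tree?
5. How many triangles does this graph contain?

Count: 8 vertices, 7 edges.
Vertex 3 has neighbors [7], degree = 1.
Handshaking lemma: 2 * 7 = 14.
A graph is a tree iff it is connected and has exactly n-1 edges. This graph is connected (all 8 vertices in one component) and has 8-1 = 7 edges. It is a tree.
Number of triangles = 0.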